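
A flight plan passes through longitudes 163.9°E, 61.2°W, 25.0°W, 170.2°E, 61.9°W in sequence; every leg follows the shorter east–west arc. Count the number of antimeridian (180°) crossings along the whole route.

3

Leg 1: +163.9° → -61.2°, shortest Δλ = 134.9° (east) — crosses 180°.
Leg 2: -61.2° → -25.0°, shortest Δλ = 36.2° (east) — does not cross 180°.
Leg 3: -25.0° → +170.2°, shortest Δλ = -164.8° (west) — crosses 180°.
Leg 4: +170.2° → -61.9°, shortest Δλ = 127.9° (east) — crosses 180°.
Total crossings: 3.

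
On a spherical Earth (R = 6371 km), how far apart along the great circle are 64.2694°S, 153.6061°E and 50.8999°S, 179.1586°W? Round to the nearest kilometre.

2170 km

Δλ = -179.1586 − 153.6061 = -332.7647°; wrapped into (−180°, 180°]: 27.2353°.
Δφ = -50.8999 − -64.2694 = 13.3695°.
a = sin²(Δφ/2) + cos φ₁ · cos φ₂ · sin²(Δλ/2) = 0.028728.
c = 2·atan2(√a, √(1−a)) = 0.34063 rad → d = 6371·c ≈ 2170.16 km.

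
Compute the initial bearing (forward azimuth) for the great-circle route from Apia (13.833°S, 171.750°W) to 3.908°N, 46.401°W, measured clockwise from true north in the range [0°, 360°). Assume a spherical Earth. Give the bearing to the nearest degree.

Δλ = -46.401 − -171.750 = 125.349°.
θ = atan2( sin Δλ · cos φ₂ , cos φ₁ · sin φ₂ − sin φ₁ · cos φ₂ · cos Δλ )
  = atan2(0.81375, -0.07183) = 95.044° → normalised to [0°, 360°): 95.044°.

95°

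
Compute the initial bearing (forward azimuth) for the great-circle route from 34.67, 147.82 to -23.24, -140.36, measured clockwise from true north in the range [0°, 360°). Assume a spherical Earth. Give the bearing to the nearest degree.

119°

Δλ = -140.36 − 147.82 = -288.18°; wrapped into (−180°, 180°]: 71.82°.
θ = atan2( sin Δλ · cos φ₂ , cos φ₁ · sin φ₂ − sin φ₁ · cos φ₂ · cos Δλ )
  = atan2(0.87299, -0.48760) = 119.185° → normalised to [0°, 360°): 119.185°.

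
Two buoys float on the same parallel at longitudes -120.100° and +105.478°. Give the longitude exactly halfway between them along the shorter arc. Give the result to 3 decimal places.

+172.689°

Signed shortest Δλ from -120.100° to +105.478° is -134.422°.
Midpoint longitude = -120.100° + (-134.422°)/2 = -120.100° − 67.211° = -187.311°.
Normalise into (−180°, 180°]: +172.689°.
(The naïve average (-120.100 + +105.478)/2 = -7.311° is on the wrong side of the globe.)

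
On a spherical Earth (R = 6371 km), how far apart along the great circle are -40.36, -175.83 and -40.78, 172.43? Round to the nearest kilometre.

992 km

Δλ = 172.43 − -175.83 = 348.26°; wrapped into (−180°, 180°]: -11.74°.
Δφ = -40.78 − -40.36 = -0.42°.
a = sin²(Δφ/2) + cos φ₁ · cos φ₂ · sin²(Δλ/2) = 0.006049.
c = 2·atan2(√a, √(1−a)) = 0.15570 rad → d = 6371·c ≈ 991.98 km.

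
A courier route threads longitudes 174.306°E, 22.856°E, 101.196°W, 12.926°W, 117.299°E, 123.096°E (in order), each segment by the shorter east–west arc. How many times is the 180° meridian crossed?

Leg 1: +174.306° → +22.856°, shortest Δλ = -151.45° (west) — does not cross 180°.
Leg 2: +22.856° → -101.196°, shortest Δλ = -124.052° (west) — does not cross 180°.
Leg 3: -101.196° → -12.926°, shortest Δλ = 88.27° (east) — does not cross 180°.
Leg 4: -12.926° → +117.299°, shortest Δλ = 130.225° (east) — does not cross 180°.
Leg 5: +117.299° → +123.096°, shortest Δλ = 5.797° (east) — does not cross 180°.
Total crossings: 0.

0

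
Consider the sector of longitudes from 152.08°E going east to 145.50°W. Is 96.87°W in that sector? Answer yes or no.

Band width going east from +152.08° to -145.50°: ((-145.50 − 152.08) mod 360) = 62.42°.
Offset of -96.87° east of the west edge: ((-96.87 − 152.08) mod 360) = 111.05°.
111.05° > 62.42° ⇒ outside.

No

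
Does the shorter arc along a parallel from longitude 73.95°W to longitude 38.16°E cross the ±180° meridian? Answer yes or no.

No

Signed shortest Δλ = ((38.16 − -73.95 + 180) mod 360) − 180 = 112.11°.
Going east by 112.11° from -73.95° reaches +38.16° without touching 180°.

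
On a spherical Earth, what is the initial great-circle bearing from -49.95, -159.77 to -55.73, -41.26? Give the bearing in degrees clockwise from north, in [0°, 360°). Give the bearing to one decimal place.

Δλ = -41.26 − -159.77 = 118.51°.
θ = atan2( sin Δλ · cos φ₂ , cos φ₁ · sin φ₂ − sin φ₁ · cos φ₂ · cos Δλ )
  = atan2(0.49481, -0.73749) = 146.141° → normalised to [0°, 360°): 146.141°.

146.1°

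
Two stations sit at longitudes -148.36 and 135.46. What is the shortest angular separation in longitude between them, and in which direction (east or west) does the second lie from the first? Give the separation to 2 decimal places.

76.18° west

Raw difference: 135.46 − -148.36 = 283.82°.
Normalise into (−180°, 180°]: 283.82° − 360° = -76.18°.
Negative ⇒ the second point lies to the west; separation 76.18°.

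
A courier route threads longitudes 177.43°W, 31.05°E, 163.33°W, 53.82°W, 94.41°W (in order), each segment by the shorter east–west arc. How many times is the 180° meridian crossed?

2

Leg 1: -177.43° → +31.05°, shortest Δλ = -151.52° (west) — crosses 180°.
Leg 2: +31.05° → -163.33°, shortest Δλ = 165.62° (east) — crosses 180°.
Leg 3: -163.33° → -53.82°, shortest Δλ = 109.51° (east) — does not cross 180°.
Leg 4: -53.82° → -94.41°, shortest Δλ = -40.59° (west) — does not cross 180°.
Total crossings: 2.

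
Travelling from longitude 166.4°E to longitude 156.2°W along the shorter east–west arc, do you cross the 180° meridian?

Yes

Naïve |-156.2 − 166.4| = 322.6° > 180°, so the shorter arc goes the other way round — across 180°.
Signed shortest Δλ = ((-156.2 − 166.4 + 180) mod 360) − 180 = 37.4°.
Going east by 37.4° from +166.4° passes through 180° before reaching -156.2°.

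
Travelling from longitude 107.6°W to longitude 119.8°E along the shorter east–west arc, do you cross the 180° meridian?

Yes

Naïve |119.8 − -107.6| = 227.4° > 180°, so the shorter arc goes the other way round — across 180°.
Signed shortest Δλ = ((119.8 − -107.6 + 180) mod 360) − 180 = -132.6°.
Going west by 132.6° from -107.6° passes through 180° before reaching +119.8°.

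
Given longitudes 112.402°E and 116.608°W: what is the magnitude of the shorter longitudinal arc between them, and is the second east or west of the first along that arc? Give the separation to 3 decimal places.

130.990° east

Raw difference: -116.608 − 112.402 = -229.01°.
Normalise into (−180°, 180°]: -229.01° + 360° = 130.99°.
Positive ⇒ the second point lies to the east; separation 130.990°.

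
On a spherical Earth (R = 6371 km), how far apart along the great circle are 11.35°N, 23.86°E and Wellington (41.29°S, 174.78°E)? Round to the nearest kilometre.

Δλ = 174.78 − 23.86 = 150.92°.
Δφ = -41.29 − 11.35 = -52.64°.
a = sin²(Δφ/2) + cos φ₁ · cos φ₂ · sin²(Δλ/2) = 0.886842.
c = 2·atan2(√a, √(1−a)) = 2.45543 rad → d = 6371·c ≈ 15643.55 km.

15644 km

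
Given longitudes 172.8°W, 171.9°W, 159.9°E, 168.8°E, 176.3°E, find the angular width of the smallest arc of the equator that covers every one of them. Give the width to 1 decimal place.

Sort the longitudes: -172.8°, -171.9°, +159.9°, +168.8°, +176.3°.
Eastward gaps between consecutive values (wrapping around): 0.9°, 331.8°, 8.9°, 7.5°, 10.9°.
Largest gap = 331.8° ⇒ minimal covering band is its complement: 360° − 331.8° = 28.2°.
Band runs from +159.9° eastward to -171.9°, crossing the antimeridian.

28.2°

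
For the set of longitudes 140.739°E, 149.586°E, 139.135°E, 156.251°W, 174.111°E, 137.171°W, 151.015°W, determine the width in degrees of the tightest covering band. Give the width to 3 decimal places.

Sort the longitudes: -156.251°, -151.015°, -137.171°, +139.135°, +140.739°, +149.586°, +174.111°.
Eastward gaps between consecutive values (wrapping around): 5.236°, 13.844°, 276.306°, 1.604°, 8.847°, 24.525°, 29.638°.
Largest gap = 276.306° ⇒ minimal covering band is its complement: 360° − 276.306° = 83.694°.
Band runs from +139.135° eastward to -137.171°, crossing the antimeridian.

83.694°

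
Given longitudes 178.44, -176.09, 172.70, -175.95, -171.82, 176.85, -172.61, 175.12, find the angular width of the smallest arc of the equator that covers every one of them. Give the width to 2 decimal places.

15.48°

Sort the longitudes: -176.09°, -175.95°, -172.61°, -171.82°, +172.70°, +175.12°, +176.85°, +178.44°.
Eastward gaps between consecutive values (wrapping around): 0.14°, 3.34°, 0.79°, 344.52°, 2.42°, 1.73°, 1.59°, 5.47°.
Largest gap = 344.52° ⇒ minimal covering band is its complement: 360° − 344.52° = 15.48°.
Band runs from +172.70° eastward to -171.82°, crossing the antimeridian.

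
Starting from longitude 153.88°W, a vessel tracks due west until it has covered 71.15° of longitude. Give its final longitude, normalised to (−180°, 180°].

Start at -153.88°; shift −71.15° → -225.03°.
-225.03° lies outside (−180°, 180°]; add 360° → +134.97°.

134.97°E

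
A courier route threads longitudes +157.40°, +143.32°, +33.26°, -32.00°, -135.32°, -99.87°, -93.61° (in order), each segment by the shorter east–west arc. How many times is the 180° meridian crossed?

Leg 1: +157.40° → +143.32°, shortest Δλ = -14.08° (west) — does not cross 180°.
Leg 2: +143.32° → +33.26°, shortest Δλ = -110.06° (west) — does not cross 180°.
Leg 3: +33.26° → -32.00°, shortest Δλ = -65.26° (west) — does not cross 180°.
Leg 4: -32.00° → -135.32°, shortest Δλ = -103.32° (west) — does not cross 180°.
Leg 5: -135.32° → -99.87°, shortest Δλ = 35.45° (east) — does not cross 180°.
Leg 6: -99.87° → -93.61°, shortest Δλ = 6.26° (east) — does not cross 180°.
Total crossings: 0.

0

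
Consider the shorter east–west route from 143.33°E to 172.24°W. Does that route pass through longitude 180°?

Yes

Naïve |-172.24 − 143.33| = 315.57° > 180°, so the shorter arc goes the other way round — across 180°.
Signed shortest Δλ = ((-172.24 − 143.33 + 180) mod 360) − 180 = 44.43°.
Going east by 44.43° from +143.33° passes through 180° before reaching -172.24°.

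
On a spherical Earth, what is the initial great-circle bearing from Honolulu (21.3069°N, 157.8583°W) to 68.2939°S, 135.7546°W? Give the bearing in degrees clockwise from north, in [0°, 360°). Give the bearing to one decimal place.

Δλ = -135.7546 − -157.8583 = 22.1037°.
θ = atan2( sin Δλ · cos φ₂ , cos φ₁ · sin φ₂ − sin φ₁ · cos φ₂ · cos Δλ )
  = atan2(0.13917, -0.99010) = 171.999° → normalised to [0°, 360°): 171.999°.

172.0°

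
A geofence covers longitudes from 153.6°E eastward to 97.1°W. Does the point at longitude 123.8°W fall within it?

Yes

Band width going east from +153.6° to -97.1°: ((-97.1 − 153.6) mod 360) = 109.3°.
Offset of -123.8° east of the west edge: ((-123.8 − 153.6) mod 360) = 82.6°.
82.6° ≤ 109.3° ⇒ inside.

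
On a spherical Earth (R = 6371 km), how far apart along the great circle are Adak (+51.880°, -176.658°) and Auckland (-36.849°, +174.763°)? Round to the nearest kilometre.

Δλ = 174.763 − -176.658 = 351.421°; wrapped into (−180°, 180°]: -8.579°.
Δφ = -36.849 − 51.880 = -88.729°.
a = sin²(Δφ/2) + cos φ₁ · cos φ₂ · sin²(Δλ/2) = 0.491673.
c = 2·atan2(√a, √(1−a)) = 1.55414 rad → d = 6371·c ≈ 9901.43 km.

9901 km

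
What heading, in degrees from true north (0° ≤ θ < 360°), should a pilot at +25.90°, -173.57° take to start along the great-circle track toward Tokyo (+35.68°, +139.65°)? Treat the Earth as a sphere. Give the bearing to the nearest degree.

Δλ = 139.65 − -173.57 = 313.22°; wrapped into (−180°, 180°]: -46.78°.
θ = atan2( sin Δλ · cos φ₂ , cos φ₁ · sin φ₂ − sin φ₁ · cos φ₂ · cos Δλ )
  = atan2(-0.59194, 0.28170) = -64.550° → normalised to [0°, 360°): 295.450°.

295°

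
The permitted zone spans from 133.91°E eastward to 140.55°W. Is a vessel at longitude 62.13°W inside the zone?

No

Band width going east from +133.91° to -140.55°: ((-140.55 − 133.91) mod 360) = 85.54°.
Offset of -62.13° east of the west edge: ((-62.13 − 133.91) mod 360) = 163.96°.
163.96° > 85.54° ⇒ outside.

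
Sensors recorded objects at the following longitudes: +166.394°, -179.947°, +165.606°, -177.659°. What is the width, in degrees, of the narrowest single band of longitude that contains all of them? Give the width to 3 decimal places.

Sort the longitudes: -179.947°, -177.659°, +165.606°, +166.394°.
Eastward gaps between consecutive values (wrapping around): 2.288°, 343.265°, 0.788°, 13.659°.
Largest gap = 343.265° ⇒ minimal covering band is its complement: 360° − 343.265° = 16.735°.
Band runs from +165.606° eastward to -177.659°, crossing the antimeridian.

16.735°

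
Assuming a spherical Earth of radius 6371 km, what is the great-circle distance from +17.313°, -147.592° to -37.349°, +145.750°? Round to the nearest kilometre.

9240 km

Δλ = 145.750 − -147.592 = 293.342°; wrapped into (−180°, 180°]: -66.658°.
Δφ = -37.349 − 17.313 = -54.662°.
a = sin²(Δφ/2) + cos φ₁ · cos φ₂ · sin²(Δλ/2) = 0.439917.
c = 2·atan2(√a, √(1−a)) = 1.45034 rad → d = 6371·c ≈ 9240.11 km.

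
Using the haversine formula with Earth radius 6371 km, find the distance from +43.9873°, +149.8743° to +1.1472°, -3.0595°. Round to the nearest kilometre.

14322 km

Δλ = -3.0595 − 149.8743 = -152.9338°.
Δφ = 1.1472 − 43.9873 = -42.8401°.
a = sin²(Δφ/2) + cos φ₁ · cos φ₂ · sin²(Δλ/2) = 0.813331.
c = 2·atan2(√a, √(1−a)) = 2.24806 rad → d = 6371·c ≈ 14322.39 km.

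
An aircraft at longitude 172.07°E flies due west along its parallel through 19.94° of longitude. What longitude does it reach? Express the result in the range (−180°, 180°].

Start at +172.07°; shift −19.94° → +152.13°.
+152.13° already lies in (−180°, 180°].

152.13°E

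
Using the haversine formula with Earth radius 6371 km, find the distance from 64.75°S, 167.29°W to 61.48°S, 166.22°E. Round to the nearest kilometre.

Δλ = 166.22 − -167.29 = 333.51°; wrapped into (−180°, 180°]: -26.49°.
Δφ = -61.48 − -64.75 = 3.27°.
a = sin²(Δφ/2) + cos φ₁ · cos φ₂ · sin²(Δλ/2) = 0.011506.
c = 2·atan2(√a, √(1−a)) = 0.21494 rad → d = 6371·c ≈ 1369.40 km.

1369 km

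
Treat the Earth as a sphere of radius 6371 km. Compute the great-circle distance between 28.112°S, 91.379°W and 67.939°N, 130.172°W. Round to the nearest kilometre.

11151 km

Δλ = -130.172 − -91.379 = -38.793°.
Δφ = 67.939 − -28.112 = 96.051°.
a = sin²(Δφ/2) + cos φ₁ · cos φ₂ · sin²(Δλ/2) = 0.589245.
c = 2·atan2(√a, √(1−a)) = 1.75025 rad → d = 6371·c ≈ 11150.83 km.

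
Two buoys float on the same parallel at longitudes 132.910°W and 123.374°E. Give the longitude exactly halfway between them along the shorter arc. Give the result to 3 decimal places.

Signed shortest Δλ from -132.910° to +123.374° is -103.716°.
Midpoint longitude = -132.910° + (-103.716°)/2 = -132.910° − 51.858° = -184.768°.
Normalise into (−180°, 180°]: +175.232°.
(The naïve average (-132.910 + +123.374)/2 = -4.768° is on the wrong side of the globe.)

175.232°E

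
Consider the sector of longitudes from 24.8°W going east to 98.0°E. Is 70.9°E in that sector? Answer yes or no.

Band width going east from -24.8° to +98.0°: ((98.0 − -24.8) mod 360) = 122.8°.
Offset of +70.9° east of the west edge: ((70.9 − -24.8) mod 360) = 95.7°.
95.7° ≤ 122.8° ⇒ inside.

Yes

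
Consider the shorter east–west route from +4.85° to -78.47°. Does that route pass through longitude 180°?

Signed shortest Δλ = ((-78.47 − 4.85 + 180) mod 360) − 180 = -83.32°.
Going west by 83.32° from +4.85° reaches -78.47° without touching 180°.

No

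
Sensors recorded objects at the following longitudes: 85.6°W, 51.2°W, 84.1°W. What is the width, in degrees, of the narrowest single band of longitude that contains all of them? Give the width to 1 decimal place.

Sort the longitudes: -85.6°, -84.1°, -51.2°.
Eastward gaps between consecutive values (wrapping around): 1.5°, 32.9°, 325.6°.
Largest gap = 325.6° ⇒ minimal covering band is its complement: 360° − 325.6° = 34.4°.
Band runs from -85.6° eastward to -51.2°.

34.4°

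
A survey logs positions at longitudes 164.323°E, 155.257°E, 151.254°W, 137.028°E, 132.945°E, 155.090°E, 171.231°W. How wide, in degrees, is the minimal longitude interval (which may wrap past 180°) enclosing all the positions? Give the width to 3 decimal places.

75.801°

Sort the longitudes: -171.231°, -151.254°, +132.945°, +137.028°, +155.090°, +155.257°, +164.323°.
Eastward gaps between consecutive values (wrapping around): 19.977°, 284.199°, 4.083°, 18.062°, 0.167°, 9.066°, 24.446°.
Largest gap = 284.199° ⇒ minimal covering band is its complement: 360° − 284.199° = 75.801°.
Band runs from +132.945° eastward to -151.254°, crossing the antimeridian.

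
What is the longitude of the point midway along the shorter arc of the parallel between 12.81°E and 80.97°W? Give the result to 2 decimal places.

Signed shortest Δλ from +12.81° to -80.97° is -93.78°.
Midpoint longitude = +12.81° + (-93.78°)/2 = +12.81° − 46.89° = -34.08°.

34.08°W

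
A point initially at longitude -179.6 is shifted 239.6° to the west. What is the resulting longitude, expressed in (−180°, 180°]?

-59.2°

Start at -179.6°; shift −239.6° → -419.2°.
-419.2° lies outside (−180°, 180°]; add 360° → -59.2°.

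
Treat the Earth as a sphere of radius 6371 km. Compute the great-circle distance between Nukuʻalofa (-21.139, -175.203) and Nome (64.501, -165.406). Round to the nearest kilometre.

Δλ = -165.406 − -175.203 = 9.797°.
Δφ = 64.501 − -21.139 = 85.640°.
a = sin²(Δφ/2) + cos φ₁ · cos φ₂ · sin²(Δλ/2) = 0.464916.
c = 2·atan2(√a, √(1−a)) = 1.50057 rad → d = 6371·c ≈ 9560.14 km.

9560 km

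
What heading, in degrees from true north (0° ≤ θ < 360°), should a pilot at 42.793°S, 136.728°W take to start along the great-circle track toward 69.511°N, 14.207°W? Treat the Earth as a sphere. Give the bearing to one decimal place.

Δλ = -14.207 − -136.728 = 122.521°.
θ = atan2( sin Δλ · cos φ₂ , cos φ₁ · sin φ₂ − sin φ₁ · cos φ₂ · cos Δλ )
  = atan2(0.29514, 0.55955) = 27.810° → normalised to [0°, 360°): 27.810°.

27.8°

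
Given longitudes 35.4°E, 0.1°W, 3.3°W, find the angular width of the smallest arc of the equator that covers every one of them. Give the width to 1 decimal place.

Sort the longitudes: -3.3°, -0.1°, +35.4°.
Eastward gaps between consecutive values (wrapping around): 3.2°, 35.5°, 321.3°.
Largest gap = 321.3° ⇒ minimal covering band is its complement: 360° − 321.3° = 38.7°.
Band runs from -3.3° eastward to +35.4°.

38.7°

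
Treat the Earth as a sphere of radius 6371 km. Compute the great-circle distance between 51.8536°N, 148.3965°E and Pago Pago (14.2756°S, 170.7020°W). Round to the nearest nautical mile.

Δλ = -170.7020 − 148.3965 = -319.0985°; wrapped into (−180°, 180°]: 40.9015°.
Δφ = -14.2756 − 51.8536 = -66.1292°.
a = sin²(Δφ/2) + cos φ₁ · cos φ₂ · sin²(Δλ/2) = 0.370740.
c = 2·atan2(√a, √(1−a)) = 1.30931 rad → d = 6371·c ≈ 8341.60 km ≈ 4504.10 nmi.

4504 nmi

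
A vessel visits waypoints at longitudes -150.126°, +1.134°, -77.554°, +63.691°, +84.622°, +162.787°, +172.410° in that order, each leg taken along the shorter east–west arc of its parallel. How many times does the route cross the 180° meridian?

Leg 1: -150.126° → +1.134°, shortest Δλ = 151.26° (east) — does not cross 180°.
Leg 2: +1.134° → -77.554°, shortest Δλ = -78.688° (west) — does not cross 180°.
Leg 3: -77.554° → +63.691°, shortest Δλ = 141.245° (east) — does not cross 180°.
Leg 4: +63.691° → +84.622°, shortest Δλ = 20.931° (east) — does not cross 180°.
Leg 5: +84.622° → +162.787°, shortest Δλ = 78.165° (east) — does not cross 180°.
Leg 6: +162.787° → +172.410°, shortest Δλ = 9.623° (east) — does not cross 180°.
Total crossings: 0.

0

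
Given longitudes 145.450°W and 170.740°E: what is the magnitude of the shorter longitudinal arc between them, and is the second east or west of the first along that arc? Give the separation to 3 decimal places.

43.810° west

Raw difference: 170.740 − -145.450 = 316.19°.
Normalise into (−180°, 180°]: 316.19° − 360° = -43.81°.
Negative ⇒ the second point lies to the west; separation 43.810°.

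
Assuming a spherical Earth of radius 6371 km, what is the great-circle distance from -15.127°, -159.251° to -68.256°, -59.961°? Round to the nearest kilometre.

Δλ = -59.961 − -159.251 = 99.290°.
Δφ = -68.256 − -15.127 = -53.129°.
a = sin²(Δφ/2) + cos φ₁ · cos φ₂ · sin²(Δλ/2) = 0.407670.
c = 2·atan2(√a, √(1−a)) = 1.38507 rad → d = 6371·c ≈ 8824.28 km.

8824 km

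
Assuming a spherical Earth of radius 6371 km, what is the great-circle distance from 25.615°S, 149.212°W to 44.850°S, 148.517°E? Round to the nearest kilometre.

Δλ = 148.517 − -149.212 = 297.729°; wrapped into (−180°, 180°]: -62.271°.
Δφ = -44.850 − -25.615 = -19.235°.
a = sin²(Δφ/2) + cos φ₁ · cos φ₂ · sin²(Δλ/2) = 0.198827.
c = 2·atan2(√a, √(1−a)) = 0.92436 rad → d = 6371·c ≈ 5889.09 km.

5889 km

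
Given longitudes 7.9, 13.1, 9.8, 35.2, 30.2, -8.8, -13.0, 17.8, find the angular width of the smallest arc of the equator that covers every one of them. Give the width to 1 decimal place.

Sort the longitudes: -13.0°, -8.8°, +7.9°, +9.8°, +13.1°, +17.8°, +30.2°, +35.2°.
Eastward gaps between consecutive values (wrapping around): 4.2°, 16.7°, 1.9°, 3.3°, 4.7°, 12.4°, 5.0°, 311.8°.
Largest gap = 311.8° ⇒ minimal covering band is its complement: 360° − 311.8° = 48.2°.
Band runs from -13.0° eastward to +35.2°.

48.2°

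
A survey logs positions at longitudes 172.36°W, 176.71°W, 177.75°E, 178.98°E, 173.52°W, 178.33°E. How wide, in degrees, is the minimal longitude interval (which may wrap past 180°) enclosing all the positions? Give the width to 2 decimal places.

9.89°

Sort the longitudes: -176.71°, -173.52°, -172.36°, +177.75°, +178.33°, +178.98°.
Eastward gaps between consecutive values (wrapping around): 3.19°, 1.16°, 350.11°, 0.58°, 0.65°, 4.31°.
Largest gap = 350.11° ⇒ minimal covering band is its complement: 360° − 350.11° = 9.89°.
Band runs from +177.75° eastward to -172.36°, crossing the antimeridian.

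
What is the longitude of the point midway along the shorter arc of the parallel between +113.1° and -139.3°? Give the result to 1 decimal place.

+166.9°

Signed shortest Δλ from +113.1° to -139.3° is +107.6°.
Midpoint longitude = +113.1° + (+107.6°)/2 = +113.1° + 53.8° = +166.9°.
(The naïve average (+113.1 + -139.3)/2 = -13.1° is on the wrong side of the globe.)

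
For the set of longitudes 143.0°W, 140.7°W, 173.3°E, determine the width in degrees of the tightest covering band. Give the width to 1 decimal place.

46.0°

Sort the longitudes: -143.0°, -140.7°, +173.3°.
Eastward gaps between consecutive values (wrapping around): 2.3°, 314.0°, 43.7°.
Largest gap = 314.0° ⇒ minimal covering band is its complement: 360° − 314.0° = 46.0°.
Band runs from +173.3° eastward to -140.7°, crossing the antimeridian.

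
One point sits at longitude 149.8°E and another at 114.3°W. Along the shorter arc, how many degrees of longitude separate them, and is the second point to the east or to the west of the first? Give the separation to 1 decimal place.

Raw difference: -114.3 − 149.8 = -264.1°.
Normalise into (−180°, 180°]: -264.1° + 360° = 95.9°.
Positive ⇒ the second point lies to the east; separation 95.9°.

95.9° east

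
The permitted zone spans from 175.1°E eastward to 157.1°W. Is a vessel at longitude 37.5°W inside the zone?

Band width going east from +175.1° to -157.1°: ((-157.1 − 175.1) mod 360) = 27.8°.
Offset of -37.5° east of the west edge: ((-37.5 − 175.1) mod 360) = 147.4°.
147.4° > 27.8° ⇒ outside.

No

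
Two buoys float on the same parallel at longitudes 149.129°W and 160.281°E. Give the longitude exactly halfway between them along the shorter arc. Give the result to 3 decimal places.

174.424°W

Signed shortest Δλ from -149.129° to +160.281° is -50.590°.
Midpoint longitude = -149.129° + (-50.590°)/2 = -149.129° − 25.295° = -174.424°.
(The naïve average (-149.129 + +160.281)/2 = 5.576° is on the wrong side of the globe.)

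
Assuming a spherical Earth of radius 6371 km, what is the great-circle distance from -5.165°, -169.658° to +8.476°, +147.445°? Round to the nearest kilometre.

Δλ = 147.445 − -169.658 = 317.103°; wrapped into (−180°, 180°]: -42.897°.
Δφ = 8.476 − -5.165 = 13.641°.
a = sin²(Δφ/2) + cos φ₁ · cos φ₂ · sin²(Δλ/2) = 0.145817.
c = 2·atan2(√a, √(1−a)) = 0.78362 rad → d = 6371·c ≈ 4992.42 km.

4992 km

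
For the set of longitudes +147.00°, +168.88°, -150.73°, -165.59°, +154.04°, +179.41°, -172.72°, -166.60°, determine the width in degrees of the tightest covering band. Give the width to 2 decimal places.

62.27°

Sort the longitudes: -172.72°, -166.60°, -165.59°, -150.73°, +147.00°, +154.04°, +168.88°, +179.41°.
Eastward gaps between consecutive values (wrapping around): 6.12°, 1.01°, 14.86°, 297.73°, 7.04°, 14.84°, 10.53°, 7.87°.
Largest gap = 297.73° ⇒ minimal covering band is its complement: 360° − 297.73° = 62.27°.
Band runs from +147.00° eastward to -150.73°, crossing the antimeridian.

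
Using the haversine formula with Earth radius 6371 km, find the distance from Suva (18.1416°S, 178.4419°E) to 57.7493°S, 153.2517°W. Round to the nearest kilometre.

4980 km

Δλ = -153.2517 − 178.4419 = -331.6936°; wrapped into (−180°, 180°]: 28.3064°.
Δφ = -57.7493 − -18.1416 = -39.6077°.
a = sin²(Δφ/2) + cos φ₁ · cos φ₂ · sin²(Δλ/2) = 0.145105.
c = 2·atan2(√a, √(1−a)) = 0.78159 rad → d = 6371·c ≈ 4979.54 km.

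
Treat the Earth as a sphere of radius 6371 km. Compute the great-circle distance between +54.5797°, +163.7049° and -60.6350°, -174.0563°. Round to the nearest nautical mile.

6998 nmi

Δλ = -174.0563 − 163.7049 = -337.7612°; wrapped into (−180°, 180°]: 22.2388°.
Δφ = -60.6350 − 54.5797 = -115.2147°.
a = sin²(Δφ/2) + cos φ₁ · cos φ₂ · sin²(Δλ/2) = 0.723576.
c = 2·atan2(√a, √(1−a)) = 2.03438 rad → d = 6371·c ≈ 12961.00 km ≈ 6998.38 nmi.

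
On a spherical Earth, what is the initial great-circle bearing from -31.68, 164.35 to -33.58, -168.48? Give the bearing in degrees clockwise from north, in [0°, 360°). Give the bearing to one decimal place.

Δλ = -168.48 − 164.35 = -332.83°; wrapped into (−180°, 180°]: 27.17°.
θ = atan2( sin Δλ · cos φ₂ , cos φ₁ · sin φ₂ − sin φ₁ · cos φ₂ · cos Δλ )
  = atan2(0.38043, -0.08143) = 102.082° → normalised to [0°, 360°): 102.082°.

102.1°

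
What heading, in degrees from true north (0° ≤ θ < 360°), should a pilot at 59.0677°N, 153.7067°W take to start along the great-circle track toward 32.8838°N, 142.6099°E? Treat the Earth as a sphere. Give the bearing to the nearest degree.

267°

Δλ = 142.6099 − -153.7067 = 296.3166°; wrapped into (−180°, 180°]: -63.6834°.
θ = atan2( sin Δλ · cos φ₂ , cos φ₁ · sin φ₂ − sin φ₁ · cos φ₂ · cos Δλ )
  = atan2(-0.75274, -0.04026) = -93.062° → normalised to [0°, 360°): 266.938°.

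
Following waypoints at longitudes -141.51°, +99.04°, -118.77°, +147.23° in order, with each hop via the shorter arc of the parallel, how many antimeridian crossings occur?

Leg 1: -141.51° → +99.04°, shortest Δλ = -119.45° (west) — crosses 180°.
Leg 2: +99.04° → -118.77°, shortest Δλ = 142.19° (east) — crosses 180°.
Leg 3: -118.77° → +147.23°, shortest Δλ = -94.0° (west) — crosses 180°.
Total crossings: 3.

3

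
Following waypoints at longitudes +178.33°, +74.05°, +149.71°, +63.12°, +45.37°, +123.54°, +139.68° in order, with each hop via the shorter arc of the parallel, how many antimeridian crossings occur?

0

Leg 1: +178.33° → +74.05°, shortest Δλ = -104.28° (west) — does not cross 180°.
Leg 2: +74.05° → +149.71°, shortest Δλ = 75.66° (east) — does not cross 180°.
Leg 3: +149.71° → +63.12°, shortest Δλ = -86.59° (west) — does not cross 180°.
Leg 4: +63.12° → +45.37°, shortest Δλ = -17.75° (west) — does not cross 180°.
Leg 5: +45.37° → +123.54°, shortest Δλ = 78.17° (east) — does not cross 180°.
Leg 6: +123.54° → +139.68°, shortest Δλ = 16.14° (east) — does not cross 180°.
Total crossings: 0.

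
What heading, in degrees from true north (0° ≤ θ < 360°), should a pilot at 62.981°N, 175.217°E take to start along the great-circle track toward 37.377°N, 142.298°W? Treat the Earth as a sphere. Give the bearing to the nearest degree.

Δλ = -142.298 − 175.217 = -317.515°; wrapped into (−180°, 180°]: 42.485°.
θ = atan2( sin Δλ · cos φ₂ , cos φ₁ · sin φ₂ − sin φ₁ · cos φ₂ · cos Δλ )
  = atan2(0.53671, -0.24629) = 114.649° → normalised to [0°, 360°): 114.649°.

115°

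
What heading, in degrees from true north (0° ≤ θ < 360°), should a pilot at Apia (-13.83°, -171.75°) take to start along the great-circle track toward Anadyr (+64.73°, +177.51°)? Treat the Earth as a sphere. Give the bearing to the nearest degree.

Δλ = 177.51 − -171.75 = 349.26°; wrapped into (−180°, 180°]: -10.74°.
θ = atan2( sin Δλ · cos φ₂ , cos φ₁ · sin φ₂ − sin φ₁ · cos φ₂ · cos Δλ )
  = atan2(-0.07955, 0.97835) = -4.649° → normalised to [0°, 360°): 355.351°.

355°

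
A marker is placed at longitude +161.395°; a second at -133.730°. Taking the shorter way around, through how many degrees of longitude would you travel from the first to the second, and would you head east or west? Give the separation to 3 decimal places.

64.875° east

Raw difference: -133.730 − 161.395 = -295.125°.
Normalise into (−180°, 180°]: -295.125° + 360° = 64.875°.
Positive ⇒ the second point lies to the east; separation 64.875°.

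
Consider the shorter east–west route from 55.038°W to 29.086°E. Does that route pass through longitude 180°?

No

Signed shortest Δλ = ((29.086 − -55.038 + 180) mod 360) − 180 = 84.124°.
Going east by 84.124° from -55.038° reaches +29.086° without touching 180°.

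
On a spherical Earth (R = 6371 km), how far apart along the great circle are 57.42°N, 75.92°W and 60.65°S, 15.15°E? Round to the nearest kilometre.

Δλ = 15.15 − -75.92 = 91.07°.
Δφ = -60.65 − 57.42 = -118.07°.
a = sin²(Δφ/2) + cos φ₁ · cos φ₂ · sin²(Δλ/2) = 0.869705.
c = 2·atan2(√a, √(1−a)) = 2.40299 rad → d = 6371·c ≈ 15309.44 km.

15309 km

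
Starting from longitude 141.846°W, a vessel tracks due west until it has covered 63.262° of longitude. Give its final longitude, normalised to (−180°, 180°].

154.892°E

Start at -141.846°; shift −63.262° → -205.108°.
-205.108° lies outside (−180°, 180°]; add 360° → +154.892°.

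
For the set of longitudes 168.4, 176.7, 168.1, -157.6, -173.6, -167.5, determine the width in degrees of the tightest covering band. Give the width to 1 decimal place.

34.3°

Sort the longitudes: -173.6°, -167.5°, -157.6°, +168.1°, +168.4°, +176.7°.
Eastward gaps between consecutive values (wrapping around): 6.1°, 9.9°, 325.7°, 0.3°, 8.3°, 9.7°.
Largest gap = 325.7° ⇒ minimal covering band is its complement: 360° − 325.7° = 34.3°.
Band runs from +168.1° eastward to -157.6°, crossing the antimeridian.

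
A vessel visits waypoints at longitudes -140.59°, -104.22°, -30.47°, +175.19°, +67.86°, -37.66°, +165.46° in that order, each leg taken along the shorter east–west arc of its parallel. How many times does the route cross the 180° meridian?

Leg 1: -140.59° → -104.22°, shortest Δλ = 36.37° (east) — does not cross 180°.
Leg 2: -104.22° → -30.47°, shortest Δλ = 73.75° (east) — does not cross 180°.
Leg 3: -30.47° → +175.19°, shortest Δλ = -154.34° (west) — crosses 180°.
Leg 4: +175.19° → +67.86°, shortest Δλ = -107.33° (west) — does not cross 180°.
Leg 5: +67.86° → -37.66°, shortest Δλ = -105.52° (west) — does not cross 180°.
Leg 6: -37.66° → +165.46°, shortest Δλ = -156.88° (west) — crosses 180°.
Total crossings: 2.

2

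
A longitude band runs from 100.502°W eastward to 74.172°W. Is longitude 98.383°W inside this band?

Yes

Band width going east from -100.502° to -74.172°: ((-74.172 − -100.502) mod 360) = 26.330°.
Offset of -98.383° east of the west edge: ((-98.383 − -100.502) mod 360) = 2.119°.
2.119° ≤ 26.330° ⇒ inside.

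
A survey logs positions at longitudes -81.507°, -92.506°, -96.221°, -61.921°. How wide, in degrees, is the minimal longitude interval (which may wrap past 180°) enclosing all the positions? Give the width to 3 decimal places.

34.300°

Sort the longitudes: -96.221°, -92.506°, -81.507°, -61.921°.
Eastward gaps between consecutive values (wrapping around): 3.715°, 10.999°, 19.586°, 325.700°.
Largest gap = 325.700° ⇒ minimal covering band is its complement: 360° − 325.700° = 34.300°.
Band runs from -96.221° eastward to -61.921°.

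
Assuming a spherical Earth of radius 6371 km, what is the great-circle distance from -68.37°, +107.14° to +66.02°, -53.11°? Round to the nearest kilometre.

Δλ = -53.11 − 107.14 = -160.25°.
Δφ = 66.02 − -68.37 = 134.39°.
a = sin²(Δφ/2) + cos φ₁ · cos φ₂ · sin²(Δλ/2) = 0.995173.
c = 2·atan2(√a, √(1−a)) = 3.00253 rad → d = 6371·c ≈ 19129.13 km.

19129 km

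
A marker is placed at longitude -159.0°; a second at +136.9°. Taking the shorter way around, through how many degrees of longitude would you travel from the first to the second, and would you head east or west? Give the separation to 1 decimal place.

Raw difference: 136.9 − -159.0 = 295.9°.
Normalise into (−180°, 180°]: 295.9° − 360° = -64.1°.
Negative ⇒ the second point lies to the west; separation 64.1°.

64.1° west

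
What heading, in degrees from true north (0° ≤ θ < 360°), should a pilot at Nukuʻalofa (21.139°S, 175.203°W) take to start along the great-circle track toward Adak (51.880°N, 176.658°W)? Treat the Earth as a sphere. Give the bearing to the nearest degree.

Δλ = -176.658 − -175.203 = -1.455°.
θ = atan2( sin Δλ · cos φ₂ , cos φ₁ · sin φ₂ − sin φ₁ · cos φ₂ · cos Δλ )
  = atan2(-0.01567, 0.95633) = -0.939° → normalised to [0°, 360°): 359.061°.

359°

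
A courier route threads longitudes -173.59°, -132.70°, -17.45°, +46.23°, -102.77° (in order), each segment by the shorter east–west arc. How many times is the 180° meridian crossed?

0

Leg 1: -173.59° → -132.70°, shortest Δλ = 40.89° (east) — does not cross 180°.
Leg 2: -132.70° → -17.45°, shortest Δλ = 115.25° (east) — does not cross 180°.
Leg 3: -17.45° → +46.23°, shortest Δλ = 63.68° (east) — does not cross 180°.
Leg 4: +46.23° → -102.77°, shortest Δλ = -149.0° (west) — does not cross 180°.
Total crossings: 0.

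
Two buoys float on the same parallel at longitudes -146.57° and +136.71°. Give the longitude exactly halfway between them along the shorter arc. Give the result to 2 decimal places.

Signed shortest Δλ from -146.57° to +136.71° is -76.72°.
Midpoint longitude = -146.57° + (-76.72°)/2 = -146.57° − 38.36° = -184.93°.
Normalise into (−180°, 180°]: +175.07°.
(The naïve average (-146.57 + +136.71)/2 = -4.93° is on the wrong side of the globe.)

+175.07°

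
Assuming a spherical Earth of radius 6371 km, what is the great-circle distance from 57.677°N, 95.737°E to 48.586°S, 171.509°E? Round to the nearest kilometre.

Δλ = 171.509 − 95.737 = 75.772°.
Δφ = -48.586 − 57.677 = -106.263°.
a = sin²(Δφ/2) + cos φ₁ · cos φ₂ · sin²(Δλ/2) = 0.773405.
c = 2·atan2(√a, √(1−a)) = 2.14935 rad → d = 6371·c ≈ 13693.49 km.

13693 km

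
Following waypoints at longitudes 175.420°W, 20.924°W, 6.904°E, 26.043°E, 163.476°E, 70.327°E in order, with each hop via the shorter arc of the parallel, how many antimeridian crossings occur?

Leg 1: -175.420° → -20.924°, shortest Δλ = 154.496° (east) — does not cross 180°.
Leg 2: -20.924° → +6.904°, shortest Δλ = 27.828° (east) — does not cross 180°.
Leg 3: +6.904° → +26.043°, shortest Δλ = 19.139° (east) — does not cross 180°.
Leg 4: +26.043° → +163.476°, shortest Δλ = 137.433° (east) — does not cross 180°.
Leg 5: +163.476° → +70.327°, shortest Δλ = -93.149° (west) — does not cross 180°.
Total crossings: 0.

0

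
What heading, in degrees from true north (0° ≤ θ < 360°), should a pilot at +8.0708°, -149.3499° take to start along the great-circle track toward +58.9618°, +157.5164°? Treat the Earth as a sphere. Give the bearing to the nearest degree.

Δλ = 157.5164 − -149.3499 = 306.8663°; wrapped into (−180°, 180°]: -53.1337°.
θ = atan2( sin Δλ · cos φ₂ , cos φ₁ · sin φ₂ − sin φ₁ · cos φ₂ · cos Δλ )
  = atan2(-0.41251, 0.80491) = -27.135° → normalised to [0°, 360°): 332.865°.

333°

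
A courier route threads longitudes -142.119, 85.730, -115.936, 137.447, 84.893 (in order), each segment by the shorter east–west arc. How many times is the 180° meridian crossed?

Leg 1: -142.119° → +85.730°, shortest Δλ = -132.151° (west) — crosses 180°.
Leg 2: +85.730° → -115.936°, shortest Δλ = 158.334° (east) — crosses 180°.
Leg 3: -115.936° → +137.447°, shortest Δλ = -106.617° (west) — crosses 180°.
Leg 4: +137.447° → +84.893°, shortest Δλ = -52.554° (west) — does not cross 180°.
Total crossings: 3.

3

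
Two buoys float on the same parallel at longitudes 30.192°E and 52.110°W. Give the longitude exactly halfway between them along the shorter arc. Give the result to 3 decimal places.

Signed shortest Δλ from +30.192° to -52.110° is -82.302°.
Midpoint longitude = +30.192° + (-82.302°)/2 = +30.192° − 41.151° = -10.959°.

10.959°W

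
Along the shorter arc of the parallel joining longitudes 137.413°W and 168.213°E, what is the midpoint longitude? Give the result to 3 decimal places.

Signed shortest Δλ from -137.413° to +168.213° is -54.374°.
Midpoint longitude = -137.413° + (-54.374°)/2 = -137.413° − 27.187° = -164.600°.
(The naïve average (-137.413 + +168.213)/2 = 15.4° is on the wrong side of the globe.)

164.600°W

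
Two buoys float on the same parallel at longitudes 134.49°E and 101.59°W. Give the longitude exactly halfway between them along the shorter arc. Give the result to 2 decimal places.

163.55°W

Signed shortest Δλ from +134.49° to -101.59° is +123.92°.
Midpoint longitude = +134.49° + (+123.92°)/2 = +134.49° + 61.96° = +196.45°.
Normalise into (−180°, 180°]: -163.55°.
(The naïve average (+134.49 + -101.59)/2 = 16.45° is on the wrong side of the globe.)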